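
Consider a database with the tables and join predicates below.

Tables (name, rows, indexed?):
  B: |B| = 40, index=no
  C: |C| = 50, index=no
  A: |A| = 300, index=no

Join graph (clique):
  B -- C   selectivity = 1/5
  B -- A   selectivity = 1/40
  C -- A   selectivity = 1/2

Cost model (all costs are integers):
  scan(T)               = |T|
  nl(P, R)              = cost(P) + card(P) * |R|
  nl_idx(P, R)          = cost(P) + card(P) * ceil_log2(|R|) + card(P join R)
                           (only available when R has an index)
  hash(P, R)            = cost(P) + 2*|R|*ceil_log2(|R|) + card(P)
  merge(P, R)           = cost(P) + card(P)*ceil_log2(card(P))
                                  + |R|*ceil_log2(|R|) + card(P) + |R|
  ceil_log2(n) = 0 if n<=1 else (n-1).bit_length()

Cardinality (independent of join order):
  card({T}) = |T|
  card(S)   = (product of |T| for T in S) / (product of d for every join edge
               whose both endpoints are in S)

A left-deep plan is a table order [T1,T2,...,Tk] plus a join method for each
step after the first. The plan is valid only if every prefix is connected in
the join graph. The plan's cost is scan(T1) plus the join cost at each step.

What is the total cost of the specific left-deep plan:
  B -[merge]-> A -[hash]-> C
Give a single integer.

step 1: scan B: cost=40, card=40
step 2: join A via merge
    card(P join A) = 40*300/(40) = 300
    cost = 40 + 40*6 + 300*9 + 40 + 300 = 3320
step 3: join C via hash
    card(P join C) = 300*50/(5*2) = 1500
    cost = 3320 + 2*50*6 + 300 = 4220

4220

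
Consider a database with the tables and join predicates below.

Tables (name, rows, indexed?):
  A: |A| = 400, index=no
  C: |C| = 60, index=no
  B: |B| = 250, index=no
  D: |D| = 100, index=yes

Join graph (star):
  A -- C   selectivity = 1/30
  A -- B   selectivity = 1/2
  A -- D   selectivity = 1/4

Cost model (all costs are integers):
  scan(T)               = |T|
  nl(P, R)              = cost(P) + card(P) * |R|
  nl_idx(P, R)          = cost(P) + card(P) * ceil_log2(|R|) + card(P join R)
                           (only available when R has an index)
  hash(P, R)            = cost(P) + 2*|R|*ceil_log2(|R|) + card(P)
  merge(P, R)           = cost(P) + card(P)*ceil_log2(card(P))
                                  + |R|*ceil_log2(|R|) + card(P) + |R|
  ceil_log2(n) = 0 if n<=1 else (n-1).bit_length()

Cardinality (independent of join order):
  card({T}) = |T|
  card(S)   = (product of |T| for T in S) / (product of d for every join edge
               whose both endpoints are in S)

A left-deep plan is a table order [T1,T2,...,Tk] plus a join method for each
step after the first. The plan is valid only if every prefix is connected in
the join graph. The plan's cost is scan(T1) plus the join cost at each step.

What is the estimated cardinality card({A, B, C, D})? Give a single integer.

2500000

Tables in S: A(400), B(250), C(60), D(100)
Edges inside S: A-C(d=30), A-B(d=2), A-D(d=4)
numerator = 400 * 250 * 60 * 100 = 600000000
denominator = 30 * 2 * 4 = 240
card(S) = 600000000 / 240 = 2500000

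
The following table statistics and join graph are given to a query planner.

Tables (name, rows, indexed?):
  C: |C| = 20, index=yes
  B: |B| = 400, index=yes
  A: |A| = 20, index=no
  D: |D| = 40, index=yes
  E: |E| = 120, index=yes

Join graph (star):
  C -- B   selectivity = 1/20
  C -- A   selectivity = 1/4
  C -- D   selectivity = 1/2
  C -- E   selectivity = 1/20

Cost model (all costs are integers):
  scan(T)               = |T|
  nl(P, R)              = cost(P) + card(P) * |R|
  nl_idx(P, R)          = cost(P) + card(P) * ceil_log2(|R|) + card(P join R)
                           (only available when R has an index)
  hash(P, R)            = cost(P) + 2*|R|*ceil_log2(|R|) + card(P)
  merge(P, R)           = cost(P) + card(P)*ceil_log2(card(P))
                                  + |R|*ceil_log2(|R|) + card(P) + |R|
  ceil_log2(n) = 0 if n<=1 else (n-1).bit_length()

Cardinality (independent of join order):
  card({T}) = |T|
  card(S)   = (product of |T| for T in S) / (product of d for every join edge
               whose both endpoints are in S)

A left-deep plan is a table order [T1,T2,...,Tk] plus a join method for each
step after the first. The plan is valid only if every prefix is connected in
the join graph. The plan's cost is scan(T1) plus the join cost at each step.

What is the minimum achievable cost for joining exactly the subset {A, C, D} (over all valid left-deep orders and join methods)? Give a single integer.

800

Selinger DP over subsets of {A,C,D}:
  {C}: scan cost=20, card=20
  {A}: scan cost=20, card=20
  {D}: scan cost=40, card=40
  {AC}: card=100; try (C,nl_idx)→220, (C,hash)→240, (A,hash)→240, (C,merge)→260, (A,merge)→260, (C,nl)→420 …(+1); best=220 via (C,nl_idx)
  {CD}: card=400; try (C,hash)→280, (D,merge)→420, (C,merge)→440, (D,hash)→520, (D,nl_idx)→540, (C,nl_idx)→640 …(+2); best=280 via (C,hash)
  {ACD}: card=2000; try (D,hash)→800, (A,hash)→880, (D,merge)→1300, (D,nl_idx)→2820, (D,nl)→4220, (A,merge)→4400 …(+1); best=800 via (D,hash)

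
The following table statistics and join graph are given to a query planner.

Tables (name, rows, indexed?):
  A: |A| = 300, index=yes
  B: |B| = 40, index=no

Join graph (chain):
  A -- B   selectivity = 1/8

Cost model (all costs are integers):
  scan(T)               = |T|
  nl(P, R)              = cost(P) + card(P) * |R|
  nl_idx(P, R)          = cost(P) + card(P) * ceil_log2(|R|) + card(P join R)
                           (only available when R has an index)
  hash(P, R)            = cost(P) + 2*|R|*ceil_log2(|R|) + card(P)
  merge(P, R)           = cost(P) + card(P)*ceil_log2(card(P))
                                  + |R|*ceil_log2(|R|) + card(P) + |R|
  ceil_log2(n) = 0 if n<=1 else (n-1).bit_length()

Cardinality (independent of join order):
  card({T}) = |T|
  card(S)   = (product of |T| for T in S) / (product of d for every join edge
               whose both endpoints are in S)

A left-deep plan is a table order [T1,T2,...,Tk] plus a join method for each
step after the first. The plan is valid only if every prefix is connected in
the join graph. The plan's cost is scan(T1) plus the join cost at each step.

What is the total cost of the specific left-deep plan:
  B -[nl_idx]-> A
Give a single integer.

step 1: scan B: cost=40, card=40
step 2: join A via nl_idx
    card(P join A) = 40*300/(8) = 1500
    cost = 40 + 40*9 + 1500 = 1900

1900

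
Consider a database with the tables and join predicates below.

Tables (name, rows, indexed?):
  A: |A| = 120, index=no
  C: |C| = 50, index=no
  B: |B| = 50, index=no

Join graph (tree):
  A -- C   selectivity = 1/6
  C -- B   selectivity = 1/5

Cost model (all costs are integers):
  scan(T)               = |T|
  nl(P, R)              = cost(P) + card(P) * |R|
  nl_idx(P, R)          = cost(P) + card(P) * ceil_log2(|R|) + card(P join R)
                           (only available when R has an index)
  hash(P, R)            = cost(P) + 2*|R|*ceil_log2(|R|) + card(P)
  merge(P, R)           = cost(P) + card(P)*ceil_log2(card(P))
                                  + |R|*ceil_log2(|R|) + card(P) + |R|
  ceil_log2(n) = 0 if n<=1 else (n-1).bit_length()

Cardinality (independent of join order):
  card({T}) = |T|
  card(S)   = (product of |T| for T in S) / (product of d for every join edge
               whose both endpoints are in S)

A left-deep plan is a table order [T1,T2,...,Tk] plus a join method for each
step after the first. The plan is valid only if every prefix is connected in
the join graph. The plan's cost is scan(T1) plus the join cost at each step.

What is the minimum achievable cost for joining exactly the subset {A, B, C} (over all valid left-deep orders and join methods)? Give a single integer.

2440

Selinger DP over subsets of {A,B,C}:
  {A}: scan cost=120, card=120
  {C}: scan cost=50, card=50
  {B}: scan cost=50, card=50
  {AC}: card=1000; try (C,hash)→840, (A,merge)→1360, (C,merge)→1430, (A,hash)→1780, (A,nl)→6050, (C,nl)→6120; best=840 via (C,hash)
  {BC}: card=500; try (C,hash)→700, (B,hash)→700, (C,merge)→750, (B,merge)→750, (C,nl)→2550, (B,nl)→2550; best=700 via (C,hash)
  {ABC}: card=10000; try (B,hash)→2440, (A,hash)→2880, (A,merge)→6660, (B,merge)→12190, (B,nl)→50840, (A,nl)→60700; best=2440 via (B,hash)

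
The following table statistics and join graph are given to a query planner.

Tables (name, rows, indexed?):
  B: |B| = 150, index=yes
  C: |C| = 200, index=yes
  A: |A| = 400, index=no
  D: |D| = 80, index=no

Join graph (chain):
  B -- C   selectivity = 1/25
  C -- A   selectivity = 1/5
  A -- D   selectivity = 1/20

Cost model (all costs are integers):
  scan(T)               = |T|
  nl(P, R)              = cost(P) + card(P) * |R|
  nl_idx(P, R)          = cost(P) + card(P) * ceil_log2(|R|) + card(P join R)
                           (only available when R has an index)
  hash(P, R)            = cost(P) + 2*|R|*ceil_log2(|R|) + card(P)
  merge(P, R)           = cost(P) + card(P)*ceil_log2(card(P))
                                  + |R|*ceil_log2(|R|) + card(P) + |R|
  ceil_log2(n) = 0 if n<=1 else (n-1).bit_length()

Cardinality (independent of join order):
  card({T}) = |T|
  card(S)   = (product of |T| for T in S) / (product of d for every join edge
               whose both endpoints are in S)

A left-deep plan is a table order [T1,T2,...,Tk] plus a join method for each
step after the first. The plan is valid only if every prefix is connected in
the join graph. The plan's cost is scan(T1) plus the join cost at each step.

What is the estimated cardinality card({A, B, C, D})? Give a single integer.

384000

Tables in S: A(400), B(150), C(200), D(80)
Edges inside S: B-C(d=25), C-A(d=5), A-D(d=20)
numerator = 400 * 150 * 200 * 80 = 960000000
denominator = 25 * 5 * 20 = 2500
card(S) = 960000000 / 2500 = 384000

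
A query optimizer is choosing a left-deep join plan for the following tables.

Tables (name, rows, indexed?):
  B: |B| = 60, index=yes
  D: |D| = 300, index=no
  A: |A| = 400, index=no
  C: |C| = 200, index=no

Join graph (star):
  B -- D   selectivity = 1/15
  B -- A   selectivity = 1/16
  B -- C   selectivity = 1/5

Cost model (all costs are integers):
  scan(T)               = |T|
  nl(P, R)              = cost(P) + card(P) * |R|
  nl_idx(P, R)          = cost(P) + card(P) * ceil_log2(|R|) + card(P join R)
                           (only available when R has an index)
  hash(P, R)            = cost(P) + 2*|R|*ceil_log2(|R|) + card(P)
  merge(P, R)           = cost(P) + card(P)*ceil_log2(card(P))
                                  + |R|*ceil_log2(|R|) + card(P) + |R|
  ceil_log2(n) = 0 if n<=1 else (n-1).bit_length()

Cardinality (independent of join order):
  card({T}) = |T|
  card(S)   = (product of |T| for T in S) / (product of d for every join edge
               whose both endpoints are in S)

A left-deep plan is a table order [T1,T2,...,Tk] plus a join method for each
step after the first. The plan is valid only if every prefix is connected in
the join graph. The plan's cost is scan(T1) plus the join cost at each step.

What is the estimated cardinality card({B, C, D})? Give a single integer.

48000

Tables in S: B(60), C(200), D(300)
Edges inside S: B-D(d=15), B-C(d=5)
numerator = 60 * 200 * 300 = 3600000
denominator = 15 * 5 = 75
card(S) = 3600000 / 75 = 48000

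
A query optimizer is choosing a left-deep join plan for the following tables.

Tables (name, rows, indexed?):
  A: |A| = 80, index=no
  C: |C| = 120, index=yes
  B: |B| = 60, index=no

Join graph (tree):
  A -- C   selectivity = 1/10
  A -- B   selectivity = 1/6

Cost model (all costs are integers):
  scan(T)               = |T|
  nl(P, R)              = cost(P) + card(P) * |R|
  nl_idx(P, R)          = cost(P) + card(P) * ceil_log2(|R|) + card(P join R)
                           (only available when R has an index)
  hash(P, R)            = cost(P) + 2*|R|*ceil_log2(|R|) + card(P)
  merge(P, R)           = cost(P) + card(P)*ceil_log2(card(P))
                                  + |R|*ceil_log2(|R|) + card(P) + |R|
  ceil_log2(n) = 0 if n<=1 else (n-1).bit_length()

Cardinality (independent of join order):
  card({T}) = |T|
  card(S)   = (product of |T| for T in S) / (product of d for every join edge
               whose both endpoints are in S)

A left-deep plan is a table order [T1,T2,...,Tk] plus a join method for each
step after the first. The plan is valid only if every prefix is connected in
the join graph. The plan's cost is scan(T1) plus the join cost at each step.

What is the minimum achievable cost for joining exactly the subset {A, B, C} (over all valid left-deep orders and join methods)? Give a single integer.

3040

Selinger DP over subsets of {A,B,C}:
  {A}: scan cost=80, card=80
  {C}: scan cost=120, card=120
  {B}: scan cost=60, card=60
  {AC}: card=960; try (A,hash)→1360, (C,nl_idx)→1600, (C,merge)→1680, (A,merge)→1720, (C,hash)→1840, (C,nl)→9680 …(+1); best=1360 via (A,hash)
  {AB}: card=800; try (B,hash)→880, (A,merge)→1120, (B,merge)→1140, (A,hash)→1240, (A,nl)→4860, (B,nl)→4880; best=880 via (B,hash)
  {ABC}: card=9600; try (B,hash)→3040, (C,hash)→3360, (C,merge)→10640, (B,merge)→12340, (C,nl_idx)→16080, (B,nl)→58960 …(+1); best=3040 via (B,hash)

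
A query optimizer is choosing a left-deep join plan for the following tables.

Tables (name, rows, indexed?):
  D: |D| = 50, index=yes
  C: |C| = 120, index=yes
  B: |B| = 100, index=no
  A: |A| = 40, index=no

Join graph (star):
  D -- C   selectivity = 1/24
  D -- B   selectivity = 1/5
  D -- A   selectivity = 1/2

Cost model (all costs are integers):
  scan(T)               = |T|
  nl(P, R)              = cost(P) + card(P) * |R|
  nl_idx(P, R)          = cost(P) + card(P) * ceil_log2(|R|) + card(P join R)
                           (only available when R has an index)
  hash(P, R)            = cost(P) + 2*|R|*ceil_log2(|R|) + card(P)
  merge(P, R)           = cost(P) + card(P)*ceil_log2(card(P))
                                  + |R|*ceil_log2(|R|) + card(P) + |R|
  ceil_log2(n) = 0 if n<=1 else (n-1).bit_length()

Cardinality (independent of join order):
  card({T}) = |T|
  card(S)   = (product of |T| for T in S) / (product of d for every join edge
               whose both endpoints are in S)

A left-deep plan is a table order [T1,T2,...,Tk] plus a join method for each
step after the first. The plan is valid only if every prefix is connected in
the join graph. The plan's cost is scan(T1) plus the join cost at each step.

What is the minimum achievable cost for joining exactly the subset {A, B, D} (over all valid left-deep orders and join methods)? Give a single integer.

Selinger DP over subsets of {A,B,D}:
  {D}: scan cost=50, card=50
  {B}: scan cost=100, card=100
  {A}: scan cost=40, card=40
  {BD}: card=1000; try (D,hash)→800, (B,merge)→1200, (D,merge)→1250, (B,hash)→1500, (D,nl_idx)→1700, (B,nl)→5050 …(+1); best=800 via (D,hash)
  {AD}: card=1000; try (A,hash)→580, (D,merge)→670, (D,hash)→680, (A,merge)→680, (D,nl_idx)→1280, (D,nl)→2040 …(+1); best=580 via (A,hash)
  {ABD}: card=20000; try (A,hash)→2280, (B,hash)→2980, (A,merge)→12080, (B,merge)→12380, (A,nl)→40800, (B,nl)→100580; best=2280 via (A,hash)

2280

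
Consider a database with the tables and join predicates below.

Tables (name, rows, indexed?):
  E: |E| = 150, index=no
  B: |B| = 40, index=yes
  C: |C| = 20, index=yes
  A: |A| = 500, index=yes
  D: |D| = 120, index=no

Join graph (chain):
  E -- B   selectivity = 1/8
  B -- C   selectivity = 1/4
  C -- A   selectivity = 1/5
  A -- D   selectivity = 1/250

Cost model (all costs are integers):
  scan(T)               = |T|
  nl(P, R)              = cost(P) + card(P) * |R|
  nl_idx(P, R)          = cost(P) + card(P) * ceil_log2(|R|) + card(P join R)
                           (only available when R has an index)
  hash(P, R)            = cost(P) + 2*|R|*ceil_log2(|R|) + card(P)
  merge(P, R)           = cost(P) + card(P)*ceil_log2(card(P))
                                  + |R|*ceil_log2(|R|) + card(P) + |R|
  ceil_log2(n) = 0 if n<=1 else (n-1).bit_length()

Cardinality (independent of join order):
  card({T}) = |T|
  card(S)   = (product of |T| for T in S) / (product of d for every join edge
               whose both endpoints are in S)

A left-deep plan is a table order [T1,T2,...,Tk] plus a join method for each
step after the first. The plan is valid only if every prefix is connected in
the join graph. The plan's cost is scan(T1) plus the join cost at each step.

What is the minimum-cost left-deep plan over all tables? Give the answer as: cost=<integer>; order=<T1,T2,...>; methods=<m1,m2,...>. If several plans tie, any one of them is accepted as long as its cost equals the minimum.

Selinger DP (subsets sized 1..n):
  {E}: scan cost=150, card=150
  {B}: scan cost=40, card=40
  {C}: scan cost=20, card=20
  {A}: scan cost=500, card=500
  {D}: scan cost=120, card=120
  {BE}: card=750; try (B,hash)→780, (E,merge)→1670, (B,merge)→1780, (B,nl_idx)→1800, (E,hash)→2480, (E,nl)→6040 …(+1); best=780 via (B,hash)
  {BC}: card=200; try (C,hash)→280, (B,nl_idx)→340, (B,merge)→420, (C,merge)→440, (C,nl_idx)→440, (B,hash)→520 …(+2); best=280 via (C,hash)
  {AC}: card=2000; try (C,hash)→1200, (A,nl_idx)→2200, (C,nl_idx)→5000, (A,merge)→5140, (C,merge)→5620, (A,hash)→9040 …(+2); best=1200 via (C,hash)
  {AD}: card=240; try (A,nl_idx)→1440, (D,hash)→2680, (A,merge)→6080, (D,merge)→6460, (A,hash)→9240, (A,nl)→60120 …(+1); best=1440 via (A,nl_idx)
  {BCE}: card=3750; try (C,hash)→1730, (E,hash)→2880, (E,merge)→3430, (C,nl_idx)→8280, (C,merge)→9150, (C,nl)→15780 …(+1); best=1730 via (C,hash)
  {ABC}: card=20000; try (B,hash)→3680, (A,merge)→7080, (A,hash)→9480, (A,nl_idx)→22080, (B,merge)→25480, (B,nl_idx)→33200 …(+2); best=3680 via (B,hash)
  {ACD}: card=960; try (C,hash)→1880, (C,nl_idx)→3600, (C,merge)→3720, (D,hash)→4880, (C,nl)→6240, (D,merge)→26160 …(+1); best=1880 via (C,hash)
  {ABCE}: card=375000; try (A,hash)→14480, (E,hash)→26080, (A,merge)→55480, (E,merge)→325030, (A,nl_idx)→410480, (A,nl)→1876730 …(+1); best=14480 via (A,hash)
  {ABCD}: card=9600; try (B,hash)→3320, (B,merge)→12720, (B,nl_idx)→17240, (D,hash)→25360, (B,nl)→40280, (D,merge)→324640 …(+1); best=3320 via (B,hash)
  {ABCDE}: card=180000; try (E,hash)→15320, (E,merge)→148670, (D,hash)→391160, (E,nl)→1443320, (D,merge)→7515440, (D,nl)→45014480; best=15320 via (E,hash)

cost=15320; order=D,A,C,B,E; methods=nl_idx,hash,hash,hash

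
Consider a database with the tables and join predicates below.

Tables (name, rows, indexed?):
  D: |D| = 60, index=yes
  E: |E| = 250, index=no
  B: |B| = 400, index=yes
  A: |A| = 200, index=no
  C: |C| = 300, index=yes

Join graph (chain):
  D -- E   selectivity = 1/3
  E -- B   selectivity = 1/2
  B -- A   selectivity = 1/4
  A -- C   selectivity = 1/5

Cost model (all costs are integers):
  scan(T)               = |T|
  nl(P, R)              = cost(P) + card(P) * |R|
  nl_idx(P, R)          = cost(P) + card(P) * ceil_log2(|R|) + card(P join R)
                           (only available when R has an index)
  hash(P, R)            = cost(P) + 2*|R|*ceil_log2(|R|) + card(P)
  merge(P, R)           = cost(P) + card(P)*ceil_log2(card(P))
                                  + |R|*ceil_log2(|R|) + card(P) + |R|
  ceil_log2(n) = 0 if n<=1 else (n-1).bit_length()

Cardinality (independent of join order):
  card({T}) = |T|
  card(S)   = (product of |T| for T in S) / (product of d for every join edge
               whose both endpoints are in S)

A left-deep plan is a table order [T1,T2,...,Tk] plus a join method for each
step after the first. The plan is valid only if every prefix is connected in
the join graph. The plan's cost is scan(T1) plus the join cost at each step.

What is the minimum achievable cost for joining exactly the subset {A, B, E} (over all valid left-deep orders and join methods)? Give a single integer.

28000

Selinger DP over subsets of {A,B,E}:
  {E}: scan cost=250, card=250
  {B}: scan cost=400, card=400
  {A}: scan cost=200, card=200
  {BE}: card=50000; try (E,hash)→4800, (B,merge)→6500, (E,merge)→6650, (B,hash)→7700, (B,nl_idx)→52500, (B,nl)→100250 …(+1); best=4800 via (E,hash)
  {AB}: card=20000; try (A,hash)→4000, (B,merge)→6000, (A,merge)→6200, (B,hash)→7600, (B,nl_idx)→22000, (B,nl)→80200 …(+1); best=4000 via (A,hash)
  {ABE}: card=2500000; try (E,hash)→28000, (A,hash)→58000, (E,merge)→326250, (A,merge)→856600, (E,nl)→5004000, (A,nl)→10004800; best=28000 via (E,hash)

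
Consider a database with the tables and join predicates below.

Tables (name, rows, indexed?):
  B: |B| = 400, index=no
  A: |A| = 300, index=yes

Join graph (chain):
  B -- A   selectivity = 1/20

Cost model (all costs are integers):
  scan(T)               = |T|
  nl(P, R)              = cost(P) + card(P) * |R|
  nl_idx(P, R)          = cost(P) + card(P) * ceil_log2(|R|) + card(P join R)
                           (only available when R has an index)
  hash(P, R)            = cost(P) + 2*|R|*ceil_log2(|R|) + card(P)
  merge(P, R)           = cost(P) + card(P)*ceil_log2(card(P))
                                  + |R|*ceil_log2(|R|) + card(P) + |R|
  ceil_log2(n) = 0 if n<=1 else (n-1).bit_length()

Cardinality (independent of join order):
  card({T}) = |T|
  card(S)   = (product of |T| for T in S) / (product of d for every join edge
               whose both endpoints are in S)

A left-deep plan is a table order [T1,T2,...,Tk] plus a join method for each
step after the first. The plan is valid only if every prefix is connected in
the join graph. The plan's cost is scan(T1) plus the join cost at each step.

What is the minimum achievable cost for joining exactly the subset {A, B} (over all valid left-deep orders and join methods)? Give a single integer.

6200

Selinger DP over subsets of {A,B}:
  {B}: scan cost=400, card=400
  {A}: scan cost=300, card=300
  {AB}: card=6000; try (A,hash)→6200, (B,merge)→7300, (A,merge)→7400, (B,hash)→7800, (A,nl_idx)→10000, (B,nl)→120300 …(+1); best=6200 via (A,hash)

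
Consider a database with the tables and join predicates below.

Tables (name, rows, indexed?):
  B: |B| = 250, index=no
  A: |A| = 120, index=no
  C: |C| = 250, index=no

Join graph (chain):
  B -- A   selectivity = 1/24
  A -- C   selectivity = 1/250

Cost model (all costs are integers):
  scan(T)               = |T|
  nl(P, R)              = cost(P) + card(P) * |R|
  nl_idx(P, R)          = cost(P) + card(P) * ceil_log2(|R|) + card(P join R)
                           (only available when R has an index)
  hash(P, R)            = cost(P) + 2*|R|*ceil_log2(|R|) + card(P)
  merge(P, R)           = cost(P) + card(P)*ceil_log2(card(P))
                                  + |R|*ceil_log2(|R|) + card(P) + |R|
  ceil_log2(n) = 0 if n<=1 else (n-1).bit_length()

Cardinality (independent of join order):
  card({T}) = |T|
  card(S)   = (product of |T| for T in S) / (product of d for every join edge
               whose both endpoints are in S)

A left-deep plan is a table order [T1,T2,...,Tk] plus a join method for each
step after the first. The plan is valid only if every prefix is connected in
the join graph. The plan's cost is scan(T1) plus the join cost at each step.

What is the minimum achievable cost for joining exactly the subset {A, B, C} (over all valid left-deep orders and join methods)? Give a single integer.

Selinger DP over subsets of {A,B,C}:
  {B}: scan cost=250, card=250
  {A}: scan cost=120, card=120
  {C}: scan cost=250, card=250
  {AB}: card=1250; try (A,hash)→2180, (B,merge)→3330, (A,merge)→3460, (B,hash)→4240, (B,nl)→30120, (A,nl)→30250; best=2180 via (A,hash)
  {AC}: card=120; try (A,hash)→2180, (C,merge)→3330, (A,merge)→3460, (C,hash)→4240, (C,nl)→30120, (A,nl)→30250; best=2180 via (A,hash)
  {ABC}: card=1250; try (B,merge)→5390, (B,hash)→6300, (C,hash)→7430, (C,merge)→19430, (B,nl)→32180, (C,nl)→314680; best=5390 via (B,merge)

5390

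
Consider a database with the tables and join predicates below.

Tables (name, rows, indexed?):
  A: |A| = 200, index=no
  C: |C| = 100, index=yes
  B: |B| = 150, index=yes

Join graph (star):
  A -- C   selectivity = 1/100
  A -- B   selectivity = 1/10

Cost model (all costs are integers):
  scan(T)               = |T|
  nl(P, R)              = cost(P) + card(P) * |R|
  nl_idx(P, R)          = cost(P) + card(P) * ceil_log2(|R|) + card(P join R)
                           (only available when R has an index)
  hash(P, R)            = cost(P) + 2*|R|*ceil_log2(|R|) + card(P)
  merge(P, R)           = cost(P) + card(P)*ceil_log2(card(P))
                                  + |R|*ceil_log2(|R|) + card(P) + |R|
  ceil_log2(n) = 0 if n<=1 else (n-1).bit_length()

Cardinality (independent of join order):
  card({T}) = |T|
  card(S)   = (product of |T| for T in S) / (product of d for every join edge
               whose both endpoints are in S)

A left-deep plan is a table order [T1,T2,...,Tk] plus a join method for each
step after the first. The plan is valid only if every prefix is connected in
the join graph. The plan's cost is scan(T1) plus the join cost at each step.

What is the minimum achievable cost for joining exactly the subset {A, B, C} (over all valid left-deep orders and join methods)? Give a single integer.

Selinger DP over subsets of {A,B,C}:
  {A}: scan cost=200, card=200
  {C}: scan cost=100, card=100
  {B}: scan cost=150, card=150
  {AC}: card=200; try (C,hash)→1800, (C,nl_idx)→1800, (A,merge)→2700, (C,merge)→2800, (A,hash)→3400, (A,nl)→20100 …(+1); best=1800 via (C,hash)
  {AB}: card=3000; try (B,hash)→2800, (A,merge)→3300, (B,merge)→3350, (A,hash)→3500, (B,nl_idx)→4800, (A,nl)→30150 …(+1); best=2800 via (B,hash)
  {ABC}: card=3000; try (B,hash)→4400, (B,merge)→4950, (B,nl_idx)→6400, (C,hash)→7200, (C,nl_idx)→26800, (B,nl)→31800 …(+2); best=4400 via (B,hash)

4400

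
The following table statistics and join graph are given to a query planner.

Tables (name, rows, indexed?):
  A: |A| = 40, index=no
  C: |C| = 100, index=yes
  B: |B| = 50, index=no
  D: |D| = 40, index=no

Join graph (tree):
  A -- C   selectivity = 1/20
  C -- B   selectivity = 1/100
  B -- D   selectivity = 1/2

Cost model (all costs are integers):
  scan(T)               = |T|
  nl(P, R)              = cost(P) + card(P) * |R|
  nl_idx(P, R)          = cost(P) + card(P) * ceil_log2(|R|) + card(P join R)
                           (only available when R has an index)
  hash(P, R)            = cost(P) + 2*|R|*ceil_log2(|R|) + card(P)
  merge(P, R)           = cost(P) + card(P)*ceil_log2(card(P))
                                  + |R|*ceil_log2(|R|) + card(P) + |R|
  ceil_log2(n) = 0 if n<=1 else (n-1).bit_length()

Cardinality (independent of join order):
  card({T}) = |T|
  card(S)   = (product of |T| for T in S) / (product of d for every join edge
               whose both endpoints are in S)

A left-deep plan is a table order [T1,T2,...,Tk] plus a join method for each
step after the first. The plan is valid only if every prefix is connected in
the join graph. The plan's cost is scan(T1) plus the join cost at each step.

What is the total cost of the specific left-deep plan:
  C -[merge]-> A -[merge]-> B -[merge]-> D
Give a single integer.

4410

step 1: scan C: cost=100, card=100
step 2: join A via merge
    card(P join A) = 100*40/(20) = 200
    cost = 100 + 100*7 + 40*6 + 100 + 40 = 1180
step 3: join B via merge
    card(P join B) = 200*50/(100) = 100
    cost = 1180 + 200*8 + 50*6 + 200 + 50 = 3330
step 4: join D via merge
    card(P join D) = 100*40/(2) = 2000
    cost = 3330 + 100*7 + 40*6 + 100 + 40 = 4410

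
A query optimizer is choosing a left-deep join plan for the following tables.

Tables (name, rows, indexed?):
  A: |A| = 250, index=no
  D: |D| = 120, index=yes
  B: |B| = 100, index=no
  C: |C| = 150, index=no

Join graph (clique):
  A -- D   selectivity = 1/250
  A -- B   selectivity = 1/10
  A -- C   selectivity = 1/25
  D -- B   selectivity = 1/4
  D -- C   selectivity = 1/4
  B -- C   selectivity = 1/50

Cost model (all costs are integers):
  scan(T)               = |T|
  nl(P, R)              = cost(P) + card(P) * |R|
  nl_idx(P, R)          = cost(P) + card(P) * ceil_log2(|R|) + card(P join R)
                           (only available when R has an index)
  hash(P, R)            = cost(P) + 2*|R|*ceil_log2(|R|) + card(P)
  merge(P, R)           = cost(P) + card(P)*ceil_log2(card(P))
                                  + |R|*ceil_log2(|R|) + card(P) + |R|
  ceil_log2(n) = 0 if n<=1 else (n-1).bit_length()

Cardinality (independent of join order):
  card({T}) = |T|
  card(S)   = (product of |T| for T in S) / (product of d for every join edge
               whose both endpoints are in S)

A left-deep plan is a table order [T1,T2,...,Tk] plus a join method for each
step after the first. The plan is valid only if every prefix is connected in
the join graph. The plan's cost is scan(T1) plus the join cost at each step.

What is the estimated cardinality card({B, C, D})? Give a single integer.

Tables in S: B(100), C(150), D(120)
Edges inside S: D-B(d=4), D-C(d=4), B-C(d=50)
numerator = 100 * 150 * 120 = 1800000
denominator = 4 * 4 * 50 = 800
card(S) = 1800000 / 800 = 2250

2250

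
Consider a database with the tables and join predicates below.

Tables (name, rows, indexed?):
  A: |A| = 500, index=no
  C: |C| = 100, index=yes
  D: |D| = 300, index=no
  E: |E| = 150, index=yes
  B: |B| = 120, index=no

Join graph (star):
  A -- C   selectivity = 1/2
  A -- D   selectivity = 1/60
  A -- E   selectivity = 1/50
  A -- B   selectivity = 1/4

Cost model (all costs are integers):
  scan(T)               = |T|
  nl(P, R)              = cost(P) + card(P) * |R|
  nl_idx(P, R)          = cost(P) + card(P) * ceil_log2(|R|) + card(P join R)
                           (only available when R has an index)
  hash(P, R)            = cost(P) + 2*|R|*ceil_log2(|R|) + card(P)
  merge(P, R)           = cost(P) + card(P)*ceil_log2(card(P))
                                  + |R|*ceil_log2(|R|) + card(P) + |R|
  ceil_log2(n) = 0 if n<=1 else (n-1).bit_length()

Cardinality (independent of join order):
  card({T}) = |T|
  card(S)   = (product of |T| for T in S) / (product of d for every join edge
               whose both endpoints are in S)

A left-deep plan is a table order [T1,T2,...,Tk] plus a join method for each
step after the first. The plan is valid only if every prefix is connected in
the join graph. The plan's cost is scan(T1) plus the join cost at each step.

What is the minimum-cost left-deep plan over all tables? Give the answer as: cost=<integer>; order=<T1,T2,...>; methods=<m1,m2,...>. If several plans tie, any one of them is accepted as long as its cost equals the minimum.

cost=245880; order=A,E,D,B,C; methods=hash,hash,hash,hash

Selinger DP (subsets sized 1..n):
  {A}: scan cost=500, card=500
  {C}: scan cost=100, card=100
  {D}: scan cost=300, card=300
  {E}: scan cost=150, card=150
  {B}: scan cost=120, card=120
  {AC}: card=25000; try (C,hash)→2400, (A,merge)→5900, (C,merge)→6300, (A,hash)→9200, (C,nl_idx)→29000, (A,nl)→50100 …(+1); best=2400 via (C,hash)
  {AD}: card=2500; try (D,hash)→6400, (A,merge)→8300, (D,merge)→8500, (A,hash)→9600, (A,nl)→150300, (D,nl)→150500; best=6400 via (D,hash)
  {AE}: card=1500; try (E,hash)→3400, (E,nl_idx)→6000, (A,merge)→6500, (E,merge)→6850, (A,hash)→9300, (A,nl)→75150 …(+1); best=3400 via (E,hash)
  {AB}: card=15000; try (B,hash)→2680, (A,merge)→6080, (B,merge)→6460, (A,hash)→9240, (A,nl)→60120, (B,nl)→60500; best=2680 via (B,hash)
  {ACD}: card=125000; try (C,hash)→10300, (D,hash)→32800, (C,merge)→39700, (C,nl_idx)→148900, (C,nl)→256400, (D,merge)→405400 …(+1); best=10300 via (C,hash)
  {ACE}: card=75000; try (C,hash)→6300, (C,merge)→22200, (E,hash)→29800, (C,nl_idx)→88900, (C,nl)→153400, (E,nl_idx)→277400 …(+2); best=6300 via (C,hash)
  {ABC}: card=750000; try (C,hash)→19080, (B,hash)→29080, (C,merge)→228480, (B,merge)→403360, (C,nl_idx)→857680, (C,nl)→1502680 …(+1); best=19080 via (C,hash)
  {ADE}: card=7500; try (D,hash)→10300, (E,hash)→11300, (D,merge)→24400, (E,nl_idx)→33900, (E,merge)→40250, (E,nl)→381400 …(+1); best=10300 via (D,hash)
  {ABD}: card=75000; try (B,hash)→10580, (D,hash)→23080, (B,merge)→39860, (D,merge)→230680, (B,nl)→306400, (D,nl)→4502680; best=10580 via (B,hash)
  {ABE}: card=45000; try (B,hash)→6580, (E,hash)→20080, (B,merge)→22360, (E,nl_idx)→167680, (B,nl)→183400, (E,merge)→229030 …(+1); best=6580 via (B,hash)
  {ACDE}: card=375000; try (C,hash)→19200, (D,hash)→86700, (C,merge)→116100, (E,hash)→137700, (C,nl_idx)→437800, (C,nl)→760300 …(+5); best=19200 via (C,hash)
  {ABCD}: card=3750000; try (C,hash)→86980, (B,hash)→136980, (D,hash)→774480, (C,merge)→1361380, (B,merge)→2261260, (C,nl_idx)→4285580 …(+4); best=86980 via (C,hash)
  {ABCE}: card=2250000; try (C,hash)→52980, (B,hash)→82980, (E,hash)→771480, (C,merge)→772380, (B,merge)→1357260, (C,nl_idx)→2571580 …(+5); best=52980 via (C,hash)
  {ABDE}: card=225000; try (B,hash)→19480, (D,hash)→56980, (E,hash)→87980, (B,merge)→116260, (D,merge)→774580, (E,nl_idx)→835580 …(+4); best=19480 via (B,hash)
  {ABCDE}: card=11250000; try (C,hash)→245880, (B,hash)→395880, (D,hash)→2308380, (E,hash)→3839380, (C,merge)→4295280, (B,merge)→7520160 …(+8); best=245880 via (C,hash)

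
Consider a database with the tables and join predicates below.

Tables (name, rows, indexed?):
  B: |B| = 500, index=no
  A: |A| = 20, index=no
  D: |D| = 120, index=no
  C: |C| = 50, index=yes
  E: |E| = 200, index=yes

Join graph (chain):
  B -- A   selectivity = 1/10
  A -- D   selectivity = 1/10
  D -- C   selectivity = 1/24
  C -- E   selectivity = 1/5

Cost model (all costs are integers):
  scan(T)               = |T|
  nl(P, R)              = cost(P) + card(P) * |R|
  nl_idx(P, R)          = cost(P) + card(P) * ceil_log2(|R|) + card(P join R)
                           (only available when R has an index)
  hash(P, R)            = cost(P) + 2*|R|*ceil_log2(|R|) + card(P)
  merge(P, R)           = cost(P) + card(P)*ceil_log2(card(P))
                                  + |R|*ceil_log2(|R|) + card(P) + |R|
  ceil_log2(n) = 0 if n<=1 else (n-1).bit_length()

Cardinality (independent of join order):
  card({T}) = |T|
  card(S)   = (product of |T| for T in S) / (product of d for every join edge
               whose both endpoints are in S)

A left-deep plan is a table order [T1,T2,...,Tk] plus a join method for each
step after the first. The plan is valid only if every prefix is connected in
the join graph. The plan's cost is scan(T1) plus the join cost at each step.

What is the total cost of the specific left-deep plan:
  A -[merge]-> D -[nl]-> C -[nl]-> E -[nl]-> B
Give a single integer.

10113100

step 1: scan A: cost=20, card=20
step 2: join D via merge
    card(P join D) = 20*120/(10) = 240
    cost = 20 + 20*5 + 120*7 + 20 + 120 = 1100
step 3: join C via nl
    card(P join C) = 240*50/(24) = 500
    cost = 1100 + 240*50 = 13100
step 4: join E via nl
    card(P join E) = 500*200/(5) = 20000
    cost = 13100 + 500*200 = 113100
step 5: join B via nl
    card(P join B) = 20000*500/(10) = 1000000
    cost = 113100 + 20000*500 = 10113100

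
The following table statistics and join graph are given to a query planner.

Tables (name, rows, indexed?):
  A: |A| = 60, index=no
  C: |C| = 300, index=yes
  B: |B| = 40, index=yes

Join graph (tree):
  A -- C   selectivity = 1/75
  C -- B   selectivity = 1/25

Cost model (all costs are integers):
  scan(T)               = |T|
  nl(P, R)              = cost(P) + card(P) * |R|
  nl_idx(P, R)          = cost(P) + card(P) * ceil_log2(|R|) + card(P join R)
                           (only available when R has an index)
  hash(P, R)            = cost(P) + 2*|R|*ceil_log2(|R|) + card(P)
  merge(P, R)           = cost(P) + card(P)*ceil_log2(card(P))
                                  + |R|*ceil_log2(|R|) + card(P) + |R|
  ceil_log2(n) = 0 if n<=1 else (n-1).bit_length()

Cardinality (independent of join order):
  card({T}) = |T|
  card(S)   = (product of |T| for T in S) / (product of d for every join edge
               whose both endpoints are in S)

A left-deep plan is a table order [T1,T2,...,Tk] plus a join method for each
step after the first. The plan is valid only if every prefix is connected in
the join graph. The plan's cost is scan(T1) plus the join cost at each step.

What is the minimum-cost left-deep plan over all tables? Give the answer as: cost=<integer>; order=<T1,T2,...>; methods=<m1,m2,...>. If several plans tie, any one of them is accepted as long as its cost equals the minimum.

cost=1560; order=A,C,B; methods=nl_idx,hash

Selinger DP (subsets sized 1..n):
  {A}: scan cost=60, card=60
  {C}: scan cost=300, card=300
  {B}: scan cost=40, card=40
  {AC}: card=240; try (C,nl_idx)→840, (A,hash)→1320, (C,merge)→3480, (A,merge)→3720, (C,hash)→5520, (C,nl)→18060 …(+1); best=840 via (C,nl_idx)
  {BC}: card=480; try (C,nl_idx)→880, (B,hash)→1080, (B,nl_idx)→2580, (C,merge)→3320, (B,merge)→3580, (C,hash)→5480 …(+2); best=880 via (C,nl_idx)
  {ABC}: card=384; try (B,hash)→1560, (A,hash)→2080, (B,nl_idx)→2664, (B,merge)→3280, (A,merge)→6100, (B,nl)→10440 …(+1); best=1560 via (B,hash)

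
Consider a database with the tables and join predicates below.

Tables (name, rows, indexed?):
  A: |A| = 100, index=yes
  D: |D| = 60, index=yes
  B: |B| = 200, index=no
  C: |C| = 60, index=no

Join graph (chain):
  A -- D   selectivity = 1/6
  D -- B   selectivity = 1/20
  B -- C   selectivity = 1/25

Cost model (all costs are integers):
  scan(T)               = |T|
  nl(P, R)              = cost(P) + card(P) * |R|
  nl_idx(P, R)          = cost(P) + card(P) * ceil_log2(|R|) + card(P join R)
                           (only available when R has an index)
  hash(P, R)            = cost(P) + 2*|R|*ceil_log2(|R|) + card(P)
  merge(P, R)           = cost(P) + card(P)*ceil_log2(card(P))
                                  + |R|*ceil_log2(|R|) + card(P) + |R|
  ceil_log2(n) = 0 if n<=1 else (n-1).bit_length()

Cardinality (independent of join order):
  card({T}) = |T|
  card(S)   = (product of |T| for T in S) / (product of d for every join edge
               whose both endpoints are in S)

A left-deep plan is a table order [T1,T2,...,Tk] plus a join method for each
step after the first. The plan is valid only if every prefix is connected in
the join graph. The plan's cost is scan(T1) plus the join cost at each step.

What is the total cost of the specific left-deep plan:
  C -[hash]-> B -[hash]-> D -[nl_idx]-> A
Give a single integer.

38600

step 1: scan C: cost=60, card=60
step 2: join B via hash
    card(P join B) = 60*200/(25) = 480
    cost = 60 + 2*200*8 + 60 = 3320
step 3: join D via hash
    card(P join D) = 480*60/(20) = 1440
    cost = 3320 + 2*60*6 + 480 = 4520
step 4: join A via nl_idx
    card(P join A) = 1440*100/(6) = 24000
    cost = 4520 + 1440*7 + 24000 = 38600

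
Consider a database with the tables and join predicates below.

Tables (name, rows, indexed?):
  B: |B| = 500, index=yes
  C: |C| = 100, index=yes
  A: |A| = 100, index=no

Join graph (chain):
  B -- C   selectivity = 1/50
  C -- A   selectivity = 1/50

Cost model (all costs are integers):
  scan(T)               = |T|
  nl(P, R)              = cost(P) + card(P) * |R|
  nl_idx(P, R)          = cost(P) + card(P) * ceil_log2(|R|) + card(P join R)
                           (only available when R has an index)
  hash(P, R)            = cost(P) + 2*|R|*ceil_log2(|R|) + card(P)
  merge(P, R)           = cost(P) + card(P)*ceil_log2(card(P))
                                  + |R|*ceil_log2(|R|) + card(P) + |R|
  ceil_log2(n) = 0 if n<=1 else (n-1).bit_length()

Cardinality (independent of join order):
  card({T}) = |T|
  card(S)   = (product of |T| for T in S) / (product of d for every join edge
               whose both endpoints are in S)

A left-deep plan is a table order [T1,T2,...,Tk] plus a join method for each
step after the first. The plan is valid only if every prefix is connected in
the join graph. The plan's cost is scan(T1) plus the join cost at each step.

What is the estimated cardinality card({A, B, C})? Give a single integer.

Tables in S: A(100), B(500), C(100)
Edges inside S: B-C(d=50), C-A(d=50)
numerator = 100 * 500 * 100 = 5000000
denominator = 50 * 50 = 2500
card(S) = 5000000 / 2500 = 2000

2000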